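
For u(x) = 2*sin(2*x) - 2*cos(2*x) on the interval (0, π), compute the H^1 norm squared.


||u||_{H^1(0,π)}^2 = 20*π

u'(x) = 4*sin(2*x) + 4*cos(2*x).
Expand u² and (u')² and integrate term by term on (0, π), using: for integers n ≥ 1, ∫_0^π sin²(nx) dx = ∫_0^π cos²(nx) dx = π/2; for n ≠ n', ∫_0^π sin(nx)sin(n'x) dx = ∫_0^π cos(nx)cos(n'x) dx = 0; and by product-to-sum, ∫_0^π sin(nx)cos(n'x) dx = ½∫_0^π [sin((n+n')x) + sin((n−n')x)] dx, which is 0 when n+n' is even and 2n/(n²−n'²) when n+n' is odd (it need not vanish on (0, π)).
  u² squared terms: (-2)²·∫cos(2x)² dx = 4·π/2 = 2*π;  (2)²·∫sin(2x)² dx = 4·π/2 = 2*π.
  u² cross terms: 2·(-2)·(2)·∫cos(2x)·sin(2x) dx = -8·(0) = 0.
  So ∫_0^π u² dx = 2*π + 2*π + 0 = 4*π.
  (u')² squared terms: (4)²·∫cos(2x)² dx = 16·π/2 = 8*π;  (4)²·∫sin(2x)² dx = 16·π/2 = 8*π.
  (u')² cross terms: 2·(4)·(4)·∫cos(2x)·sin(2x) dx = 32·(0) = 0.
  So ∫_0^π (u')² dx = 8*π + 8*π + 0 = 16*π.
||u||_{H^1}^2 = (4*π) + (16*π) = 20*π.


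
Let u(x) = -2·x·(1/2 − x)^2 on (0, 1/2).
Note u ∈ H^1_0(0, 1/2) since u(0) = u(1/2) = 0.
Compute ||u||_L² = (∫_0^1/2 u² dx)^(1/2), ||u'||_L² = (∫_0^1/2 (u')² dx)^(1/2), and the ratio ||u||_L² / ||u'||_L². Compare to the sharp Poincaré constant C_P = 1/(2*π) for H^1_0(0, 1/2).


||u||_L² / ||u'||_L² = sqrt(14)/28 < C_P = 1/(2*π).

u(x) = -2·x·(1/2 − x)^2, so u'(x) = (1 - 6*x)*(x - 1/2).
u(x) = -2·x·(1/2 − x)^2 vanishes at x = 0 and x = 1/2, so u ∈ H^1_0(0, 1/2). Differentiate via the product rule and integrate the resulting polynomials term by term.
  ∫_0^1/2 u² dx = ∫_0^1/2 (4*x^6 - 8*x^5 + 6*x^4 - 2*x^3 + x^2/4) dx. Term by term:
    ∫_0^1/2 4*x^6 dx = 1/224;  ∫_0^1/2 -8*x^5 dx = -1/48;  ∫_0^1/2 6*x^4 dx = 3/80;
    ∫_0^1/2 -2*x^3 dx = -1/32;  ∫_0^1/2 x^2/4 dx = 1/96.
  Sum: 1/224 − 1/48 + 3/80 − 1/32 + 1/96 = 1/3360.
  ∫_0^1/2 (u')² dx = ∫_0^1/2 (36*x^4 - 48*x^3 + 22*x^2 - 4*x + 1/4) dx. Term by term:
    ∫_0^1/2 36*x^4 dx = 9/40;  ∫_0^1/2 -48*x^3 dx = -3/4;  ∫_0^1/2 22*x^2 dx = 11/12;
    ∫_0^1/2 -4*x dx = -1/2;  ∫_0^1/2 1/4 dx = 1/8.
  Sum: 9/40 − 3/4 + 11/12 − 1/2 + 1/8 = 1/60.
∫_0^1/2 u² dx = 1/3360, so ||u||_L² = sqrt(210)/840.
∫_0^1/2 (u')² dx = 1/60, so ||u'||_L² = sqrt(15)/30.
Ratio ||u||_L² / ||u'||_L² = sqrt(14)/28.
Sharp Poincaré constant on H^1_0(0, 1/2) is C_P = L/π = 1/(2*π), achieved by sin(2*π·x).
A polynomial bump cannot attain the sharp Poincaré constant (only the first sine eigenfunction does), so the ratio is strictly less than C_P, consistent with ||u||_L² ≤ C_P ||u'||_L².


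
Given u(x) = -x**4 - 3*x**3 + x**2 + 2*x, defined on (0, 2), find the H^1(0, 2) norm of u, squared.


||u||_{H^1}^2 = 451624/315

The H^1 norm (squared) on an interval (0, L) is
  ||u||_{H^1}^2 = ∫_0^L u(x)^2 dx + ∫_0^L u'(x)^2 dx.
Compute u'(x) = -4*x**3 - 9*x**2 + 2*x + 2.
Then u(x)^2 = x**8 + 6*x**7 + 7*x**6 - 10*x**5 - 11*x**4 + 4*x**3 + 4*x**2 and u'(x)^2 = 16*x**6 + 72*x**5 + 65*x**4 - 52*x**3 - 32*x**2 + 8*x + 4.
Integrate each monomial from 0 to 2 using ∫_0^2 c·x^n dx = c·2^(n+1)/(n+1):
  ∫_0^2 u(x)^2 dx = ∫_0^2 (x^8 + 6*x^7 + 7*x^6 - 10*x^5 - 11*x^4 + 4*x^3 + 4*x^2) dx. Term by term:
    ∫_0^2 x^8 dx = 512/9;  ∫_0^2 6*x^7 dx = 192;  ∫_0^2 7*x^6 dx = 128;
    ∫_0^2 -10*x^5 dx = -320/3;  ∫_0^2 -11*x^4 dx = -352/5;  ∫_0^2 4*x^3 dx = 16;
    ∫_0^2 4*x^2 dx = 32/3.
  Sum: 512/9 + 192 + 128 − 320/3 − 352/5 + 16 + 32/3 = 10192/45.
  ∫_0^2 u'(x)^2 dx = ∫_0^2 (16*x^6 + 72*x^5 + 65*x^4 - 52*x^3 - 32*x^2 + 8*x + 4) dx. Term by term:
    ∫_0^2 16*x^6 dx = 2048/7;  ∫_0^2 72*x^5 dx = 768;  ∫_0^2 65*x^4 dx = 416;
    ∫_0^2 -52*x^3 dx = -208;  ∫_0^2 -32*x^2 dx = -256/3;  ∫_0^2 8*x dx = 16;
    ∫_0^2 4 dx = 8.
  Sum: 2048/7 + 768 + 416 − 208 − 256/3 + 16 + 8 = 25352/21.
Adding: ||u||_{H^1}^2 = 10192/45 + 25352/21 = 451624/315.


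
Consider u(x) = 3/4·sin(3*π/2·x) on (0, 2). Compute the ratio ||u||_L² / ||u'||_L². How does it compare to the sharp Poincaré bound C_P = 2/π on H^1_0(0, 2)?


||u||_L² / ||u'||_L² = 2/(3*π) < C_P = 2/π.

u(x) = 3/4·sin(3*π/2·x), so u'(x) = 9*π*cos(3*π*x/2)/8.
Writing u(x) = A·sin(kπx/L) with A = 3/4 and k = 3, use ∫_0^L sin²(kπx/L) dx = L/2 and ∫_0^L cos²(kπx/L) dx = L/2.
u² = 9/16·sin²(3*π/2·x) and (u')² = 81*π^2/64·cos²(3*π/2·x), and each of sin², cos² integrates to L/2 = 1 over (0, 2).
∫_0^2 u² dx = 9/16, so ||u||_L² = 3/4.
∫_0^2 (u')² dx = 81*π^2/64, so ||u'||_L² = 9*π/8.
Ratio ||u||_L² / ||u'||_L² = 2/(3*π).
Sharp Poincaré constant on H^1_0(0, 2) is C_P = L/π = 2/π, achieved by sin(π/2·x).
This is the k = 3 harmonic; the ratio L/(kπ) is strictly less than C_P = L/π, consistent with the sharp inequality ||u||_L² ≤ C_P ||u'||_L².


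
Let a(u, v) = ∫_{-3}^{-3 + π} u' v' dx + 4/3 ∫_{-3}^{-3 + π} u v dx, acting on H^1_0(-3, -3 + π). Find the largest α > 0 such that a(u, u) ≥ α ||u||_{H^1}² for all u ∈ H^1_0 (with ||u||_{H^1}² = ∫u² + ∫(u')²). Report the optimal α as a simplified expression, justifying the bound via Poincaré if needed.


α = 1

Coercivity of a(·,·) on H^1_0(-3, -3 + π) means a(u, u) ≥ α ||u||_{H^1}² for every u ∈ H^1_0.
The interval has length L = π, and Poincaré/coercivity depend only on L. Here a(u, u) = ∫(u')² + (4/3)·∫u².
Here c = 4/3 ≥ 1, so a(u,u) = ∫(u')² + c∫u² ≥ ∫(u')² + ∫u² = ||u||_{H^1}², i.e. α = 1 works. No larger α is possible: a(u,u) ≥ α||u||_{H^1}² means (1−α)∫(u')² ≥ (α−c)∫u², and for the modes u_n = sin(nπ(x−x₀)/L) (x₀ the left endpoint) one has ∫u_n²/∫(u_n')² = (L/(nπ))² → 0, so a(u_n,u_n)/||u_n||_{H^1}² → 1. Hence the optimal constant is α = 1.
Therefore α = 1.


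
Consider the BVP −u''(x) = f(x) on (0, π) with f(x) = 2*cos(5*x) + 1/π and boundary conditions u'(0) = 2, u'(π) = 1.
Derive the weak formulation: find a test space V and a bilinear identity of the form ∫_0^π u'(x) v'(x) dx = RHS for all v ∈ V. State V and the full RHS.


V = H^1(0, π) (v unrestricted at boundary; u is determined up to an additive constant); weak form: ∫_0^π u'v' dx = ∫_0^π (2*cos(5*x) + 1/π) v dx + v(π) − 2·v(0) for all v ∈ V.

Multiply both sides by a test function v and integrate from 0 to π:
  ∫_0^π −u''(x) v(x) dx = ∫_0^π f(x) v(x) dx.
Integrate the LHS by parts once:
  ∫_0^π −u'' v dx = −[u'(x) v(x)]_0^π + ∫_0^π u'(x) v'(x) dx.
Thus ∫_0^π u'(x) v'(x) dx = ∫_0^π f(x) v(x) dx + [u'(x) v(x)]_0^π.
Choose V so that boundary terms are either known or forced to vanish.
u has inhomogeneous Neumann u'(0) = 2, u'(π) = 1. [u' v]_0^π = (1)·v(π) − (2)·v(0) = v(π) − 2·v(0). Take V = H^1(0, π); boundary term becomes part of RHS.
Weak formulation: find u (satisfying any essential BC) such that ∫_0^π u'(x) v'(x) dx = ∫_0^π f v dx + v(π) − 2·v(0) for all v ∈ V (Neumann data are natural BCs: they enter the RHS as boundary terms).
Substituting f(x) = 2*cos(5*x) + 1/π, the right-hand side is ∫_0^π (2*cos(5*x) + 1/π) v dx + v(π) − 2·v(0).
Compatibility check (pure Neumann): taking v ≡ 1 ∈ V gives 0 = ∫_0^π f dx + (1) − (2), i.e. ∫_0^π f dx must equal u'(0) − u'(π) = 1. Indeed ∫_0^π (2*cos(5*x) + 1/π) dx = 1, so the data are compatible. The solution is then unique only up to an additive constant (fix it e.g. by requiring ∫_0^π u dx = 0).


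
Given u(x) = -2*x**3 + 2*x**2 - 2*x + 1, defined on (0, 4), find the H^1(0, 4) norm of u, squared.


||u||_{H^1}^2 = 1131412/105

The H^1 norm (squared) on an interval (0, L) is
  ||u||_{H^1}^2 = ∫_0^L u(x)^2 dx + ∫_0^L u'(x)^2 dx.
Compute u'(x) = -6*x**2 + 4*x - 2.
Then u(x)^2 = 4*x**6 - 8*x**5 + 12*x**4 - 12*x**3 + 8*x**2 - 4*x + 1 and u'(x)^2 = 36*x**4 - 48*x**3 + 40*x**2 - 16*x + 4.
Integrate each monomial from 0 to 4 using ∫_0^4 c·x^n dx = c·4^(n+1)/(n+1):
  ∫_0^4 u(x)^2 dx = ∫_0^4 (4*x^6 - 8*x^5 + 12*x^4 - 12*x^3 + 8*x^2 - 4*x + 1) dx. Term by term:
    ∫_0^4 4*x^6 dx = 65536/7;  ∫_0^4 -8*x^5 dx = -16384/3;  ∫_0^4 12*x^4 dx = 12288/5;
    ∫_0^4 -12*x^3 dx = -768;  ∫_0^4 8*x^2 dx = 512/3;  ∫_0^4 -4*x dx = -32;
    ∫_0^4 1 dx = 4.
  Sum: 65536/7 − 16384/3 + 12288/5 − 768 + 512/3 − 32 + 4 = 601988/105.
  ∫_0^4 u'(x)^2 dx = ∫_0^4 (36*x^4 - 48*x^3 + 40*x^2 - 16*x + 4) dx. Term by term:
    ∫_0^4 36*x^4 dx = 36864/5;  ∫_0^4 -48*x^3 dx = -3072;  ∫_0^4 40*x^2 dx = 2560/3;
    ∫_0^4 -16*x dx = -128;  ∫_0^4 4 dx = 16.
  Sum: 36864/5 − 3072 + 2560/3 − 128 + 16 = 75632/15.
Adding: ||u||_{H^1}^2 = 601988/105 + 75632/15 = 1131412/105.


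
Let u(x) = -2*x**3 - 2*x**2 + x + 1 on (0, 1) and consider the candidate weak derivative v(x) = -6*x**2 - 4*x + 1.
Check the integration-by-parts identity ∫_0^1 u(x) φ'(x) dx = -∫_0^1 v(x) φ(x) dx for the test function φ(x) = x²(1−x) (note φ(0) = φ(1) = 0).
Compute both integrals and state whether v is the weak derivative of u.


LHS = 19/60, RHS = 19/60. Yes, v = u' weakly.

u(x) = -2*x**3 - 2*x**2 + x + 1, classical derivative u'(x) = -6*x**2 - 4*x + 1.
φ(x) = x²(1−x), so φ'(x) = x*(2 - 3*x).
Note φ(0) = φ(1) = 0, so the boundary term u·φ vanishes.
LHS = ∫_0^1 u(x) φ'(x) dx = ∫_0^1 (6*x^5 + 2*x^4 - 7*x^3 - x^2 + 2*x) dx. Term by term:
  ∫_0^1 6*x^5 dx = 1;  ∫_0^1 2*x^4 dx = 2/5;  ∫_0^1 -7*x^3 dx = -7/4;
  ∫_0^1 -x^2 dx = -1/3;  ∫_0^1 2*x dx = 1.
Sum: 1 + 2/5 − 7/4 − 1/3 + 1 = 19/60.
So LHS = 19/60.
∫_0^1 v(x) φ(x) dx = ∫_0^1 (6*x^5 - 2*x^4 - 5*x^3 + x^2) dx. Term by term:
  ∫_0^1 6*x^5 dx = 1;  ∫_0^1 -2*x^4 dx = -2/5;  ∫_0^1 -5*x^3 dx = -5/4;
  ∫_0^1 x^2 dx = 1/3.
Sum: 1 − 2/5 − 5/4 + 1/3 = -19/60.
So RHS = -∫_0^1 v(x) φ(x) dx = 19/60.
LHS = RHS, so the identity holds for this test φ.
Moreover u is smooth here and v(x) = u'(x) = -6*x**2 - 4*x + 1 pointwise, so the identity holds for every test function. Hence v is the weak derivative of u.


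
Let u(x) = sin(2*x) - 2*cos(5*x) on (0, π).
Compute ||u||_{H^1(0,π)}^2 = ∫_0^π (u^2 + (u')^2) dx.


||u||_{H^1(0,π)}^2 = 416/21 + 109*π/2

u'(x) = 10*sin(5*x) + 2*cos(2*x).
Expand u² and (u')² and integrate term by term on (0, π), using: for integers n ≥ 1, ∫_0^π sin²(nx) dx = ∫_0^π cos²(nx) dx = π/2; for n ≠ n', ∫_0^π sin(nx)sin(n'x) dx = ∫_0^π cos(nx)cos(n'x) dx = 0; and by product-to-sum, ∫_0^π sin(nx)cos(n'x) dx = ½∫_0^π [sin((n+n')x) + sin((n−n')x)] dx, which is 0 when n+n' is even and 2n/(n²−n'²) when n+n' is odd (it need not vanish on (0, π)).
  u² squared terms: (-2)²·∫cos(5x)² dx = 4·π/2 = 2*π;  (1)²·∫sin(2x)² dx = 1·π/2 = π/2.
  u² cross terms: 2·(-2)·(1)·∫cos(5x)·sin(2x) dx = -4·(-4/21) = 16/21.
  So ∫_0^π u² dx = 2*π + π/2 + 16/21 = 16/21 + 5*π/2.
  (u')² squared terms: (2)²·∫cos(2x)² dx = 4·π/2 = 2*π;  (10)²·∫sin(5x)² dx = 100·π/2 = 50*π.
  (u')² cross terms: 2·(2)·(10)·∫cos(2x)·sin(5x) dx = 40·(10/21) = 400/21.
  So ∫_0^π (u')² dx = 2*π + 50*π + 400/21 = 400/21 + 52*π.
||u||_{H^1}^2 = (16/21 + 5*π/2) + (400/21 + 52*π) = 416/21 + 109*π/2.


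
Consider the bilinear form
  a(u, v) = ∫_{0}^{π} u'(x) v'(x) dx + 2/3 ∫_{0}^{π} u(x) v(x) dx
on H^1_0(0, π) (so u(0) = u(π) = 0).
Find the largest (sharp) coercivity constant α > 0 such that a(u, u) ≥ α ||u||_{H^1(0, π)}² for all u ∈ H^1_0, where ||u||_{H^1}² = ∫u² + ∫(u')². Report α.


α = 5/6

Coercivity of a(·,·) on H^1_0(0, π) means a(u, u) ≥ α ||u||_{H^1}² for every u ∈ H^1_0.
The interval has length L = π, and Poincaré/coercivity depend only on L. Here a(u, u) = ∫(u')² + (2/3)·∫u².
Here 0 < c = 2/3 < 1. The condition a(u,u) ≥ α||u||_{H^1}² reads (1−α)∫(u')² ≥ (α−c)∫u². Any admissible α is ≤ 1 (rapidly oscillating u have ∫u²/∫(u')² → 0), and α = 1 would force 0 ≥ (1−c)∫u², impossible since c < 1; so 1−α > 0. By the sharp Poincaré inequality on H^1_0 of an interval of length L, ∫(u')² ≥ (π/L)²∫u² with equality for the first sine mode sin(π(x−x₀)/L) (x₀ the left endpoint), so the inequality holds for all u iff (1−α)(π/L)² ≥ α − c, i.e. α ≤ ((π/L)² + c)/((π/L)² + 1) = (1 + c(L/π)²)/(1 + (L/π)²). With (π/L)² = 1 and c = 2/3, the largest admissible constant is α = ((π/L)² + c)/((π/L)² + 1).
Simplifying, α = 5/6.


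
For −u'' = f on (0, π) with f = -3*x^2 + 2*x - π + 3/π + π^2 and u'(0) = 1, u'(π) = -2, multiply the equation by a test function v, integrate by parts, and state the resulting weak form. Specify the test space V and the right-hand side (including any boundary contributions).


V = H^1(0, π) (v unrestricted at boundary; u is determined up to an additive constant); weak form: ∫_0^π u'v' dx = ∫_0^π (-3*x^2 + 2*x - π + 3/π + π^2) v dx − 2·v(π) − v(0) for all v ∈ V.

Multiply both sides by a test function v and integrate from 0 to π:
  ∫_0^π −u''(x) v(x) dx = ∫_0^π f(x) v(x) dx.
Integrate the LHS by parts once:
  ∫_0^π −u'' v dx = −[u'(x) v(x)]_0^π + ∫_0^π u'(x) v'(x) dx.
Thus ∫_0^π u'(x) v'(x) dx = ∫_0^π f(x) v(x) dx + [u'(x) v(x)]_0^π.
Choose V so that boundary terms are either known or forced to vanish.
u has inhomogeneous Neumann u'(0) = 1, u'(π) = -2. [u' v]_0^π = (-2)·v(π) − (1)·v(0) = − 2·v(π) − v(0). Take V = H^1(0, π); boundary term becomes part of RHS.
Weak formulation: find u (satisfying any essential BC) such that ∫_0^π u'(x) v'(x) dx = ∫_0^π f v dx − 2·v(π) − v(0) for all v ∈ V (Neumann data are natural BCs: they enter the RHS as boundary terms).
Substituting f(x) = -3*x^2 + 2*x - π + 3/π + π^2, the right-hand side is ∫_0^π (-3*x^2 + 2*x - π + 3/π + π^2) v dx − 2·v(π) − v(0).
Compatibility check (pure Neumann): taking v ≡ 1 ∈ V gives 0 = ∫_0^π f dx + (-2) − (1), i.e. ∫_0^π f dx must equal u'(0) − u'(π) = 3. Indeed ∫_0^π (-3*x^2 + 2*x - π + 3/π + π^2) dx = 3, so the data are compatible. The solution is then unique only up to an additive constant (fix it e.g. by requiring ∫_0^π u dx = 0).


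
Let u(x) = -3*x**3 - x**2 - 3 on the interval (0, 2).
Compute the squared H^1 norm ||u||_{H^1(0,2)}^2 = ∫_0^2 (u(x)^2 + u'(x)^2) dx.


||u||_{H^1}^2 = 106474/105

The H^1 norm (squared) on an interval (0, L) is
  ||u||_{H^1}^2 = ∫_0^L u(x)^2 dx + ∫_0^L u'(x)^2 dx.
Compute u'(x) = -9*x**2 - 2*x.
Then u(x)^2 = 9*x**6 + 6*x**5 + x**4 + 18*x**3 + 6*x**2 + 9 and u'(x)^2 = 81*x**4 + 36*x**3 + 4*x**2.
Integrate each monomial from 0 to 2 using ∫_0^2 c·x^n dx = c·2^(n+1)/(n+1):
  ∫_0^2 u(x)^2 dx = ∫_0^2 (9*x^6 + 6*x^5 + x^4 + 18*x^3 + 6*x^2 + 9) dx. Term by term:
    ∫_0^2 9*x^6 dx = 1152/7;  ∫_0^2 6*x^5 dx = 64;  ∫_0^2 x^4 dx = 32/5;
    ∫_0^2 18*x^3 dx = 72;  ∫_0^2 6*x^2 dx = 16;  ∫_0^2 9 dx = 18.
  Sum: 1152/7 + 64 + 32/5 + 72 + 16 + 18 = 11934/35.
  ∫_0^2 u'(x)^2 dx = ∫_0^2 (81*x^4 + 36*x^3 + 4*x^2) dx. Term by term:
    ∫_0^2 81*x^4 dx = 2592/5;  ∫_0^2 36*x^3 dx = 144;  ∫_0^2 4*x^2 dx = 32/3.
  Sum: 2592/5 + 144 + 32/3 = 10096/15.
Adding: ||u||_{H^1}^2 = 11934/35 + 10096/15 = 106474/105.


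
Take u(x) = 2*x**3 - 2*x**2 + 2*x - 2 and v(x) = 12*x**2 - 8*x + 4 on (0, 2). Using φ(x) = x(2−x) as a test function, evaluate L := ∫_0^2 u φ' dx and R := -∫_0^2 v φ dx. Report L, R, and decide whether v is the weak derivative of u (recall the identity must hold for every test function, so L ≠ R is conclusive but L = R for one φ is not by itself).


LHS = -104/15, RHS = -208/15. No, v is not the weak derivative of u.

u(x) = 2*x**3 - 2*x**2 + 2*x - 2, classical derivative u'(x) = 6*x**2 - 4*x + 2.
φ(x) = x(2−x), so φ'(x) = 2 - 2*x.
Note φ(0) = φ(2) = 0, so the boundary term u·φ vanishes.
LHS = ∫_0^2 u(x) φ'(x) dx = ∫_0^2 (-4*x^4 + 8*x^3 - 8*x^2 + 8*x - 4) dx. Term by term:
  ∫_0^2 -4*x^4 dx = -128/5;  ∫_0^2 8*x^3 dx = 32;  ∫_0^2 -8*x^2 dx = -64/3;
  ∫_0^2 8*x dx = 16;  ∫_0^2 -4 dx = -8.
Sum: -128/5 + 32 − 64/3 + 16 − 8 = -104/15.
So LHS = -104/15.
∫_0^2 v(x) φ(x) dx = ∫_0^2 (-12*x^4 + 32*x^3 - 20*x^2 + 8*x) dx. Term by term:
  ∫_0^2 -12*x^4 dx = -384/5;  ∫_0^2 32*x^3 dx = 128;  ∫_0^2 -20*x^2 dx = -160/3;
  ∫_0^2 8*x dx = 16.
Sum: -384/5 + 128 − 160/3 + 16 = 208/15.
So RHS = -∫_0^2 v(x) φ(x) dx = -208/15.
LHS − RHS = 104/15 ≠ 0, so the identity fails.
(For a valid weak derivative the identity must hold for EVERY test function, in particular this one. The failure shows v is NOT the weak derivative of u.)
Correct weak derivative would be u'(x) = 6*x**2 - 4*x + 2.


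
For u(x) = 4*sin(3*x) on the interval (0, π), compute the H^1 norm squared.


||u||_{H^1(0,π)}^2 = 80*π

u'(x) = 12*cos(3*x).
Expand u² and (u')² and integrate term by term on (0, π), using: for integers n ≥ 1, ∫_0^π sin²(nx) dx = ∫_0^π cos²(nx) dx = π/2; for n ≠ n', ∫_0^π sin(nx)sin(n'x) dx = ∫_0^π cos(nx)cos(n'x) dx = 0; and by product-to-sum, ∫_0^π sin(nx)cos(n'x) dx = ½∫_0^π [sin((n+n')x) + sin((n−n')x)] dx, which is 0 when n+n' is even and 2n/(n²−n'²) when n+n' is odd (it need not vanish on (0, π)).
  u² squared terms: (4)²·∫sin(3x)² dx = 16·π/2 = 8*π.
  So ∫_0^π u² dx = 8*π.
  (u')² squared terms: (12)²·∫cos(3x)² dx = 144·π/2 = 72*π.
  So ∫_0^π (u')² dx = 72*π.
||u||_{H^1}^2 = (8*π) + (72*π) = 80*π.


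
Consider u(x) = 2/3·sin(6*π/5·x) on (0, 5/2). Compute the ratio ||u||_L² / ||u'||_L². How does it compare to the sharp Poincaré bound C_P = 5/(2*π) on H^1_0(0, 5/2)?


||u||_L² / ||u'||_L² = 5/(6*π) < C_P = 5/(2*π).

u(x) = 2/3·sin(6*π/5·x), so u'(x) = 4*π*cos(6*π*x/5)/5.
Writing u(x) = A·sin(kπx/L) with A = 2/3 and k = 3, use ∫_0^L sin²(kπx/L) dx = L/2 and ∫_0^L cos²(kπx/L) dx = L/2.
u² = 4/9·sin²(6*π/5·x) and (u')² = 16*π^2/25·cos²(6*π/5·x), and each of sin², cos² integrates to L/2 = 5/4 over (0, 5/2).
∫_0^5/2 u² dx = 5/9, so ||u||_L² = sqrt(5)/3.
∫_0^5/2 (u')² dx = 4*π^2/5, so ||u'||_L² = 2*sqrt(5)*π/5.
Ratio ||u||_L² / ||u'||_L² = 5/(6*π).
Sharp Poincaré constant on H^1_0(0, 5/2) is C_P = L/π = 5/(2*π), achieved by sin(2*π/5·x).
This is the k = 3 harmonic; the ratio L/(kπ) is strictly less than C_P = L/π, consistent with the sharp inequality ||u||_L² ≤ C_P ||u'||_L².


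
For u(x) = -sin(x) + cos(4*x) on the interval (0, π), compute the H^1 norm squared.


||u||_{H^1(0,π)}^2 = 68/15 + 19*π/2

u'(x) = -4*sin(4*x) - cos(x).
Expand u² and (u')² and integrate term by term on (0, π), using: for integers n ≥ 1, ∫_0^π sin²(nx) dx = ∫_0^π cos²(nx) dx = π/2; for n ≠ n', ∫_0^π sin(nx)sin(n'x) dx = ∫_0^π cos(nx)cos(n'x) dx = 0; and by product-to-sum, ∫_0^π sin(nx)cos(n'x) dx = ½∫_0^π [sin((n+n')x) + sin((n−n')x)] dx, which is 0 when n+n' is even and 2n/(n²−n'²) when n+n' is odd (it need not vanish on (0, π)).
  u² squared terms: (-1)²·∫sin(x)² dx = 1·π/2 = π/2;  (1)²·∫cos(4x)² dx = 1·π/2 = π/2.
  u² cross terms: 2·(-1)·(1)·∫sin(x)·cos(4x) dx = -2·(-2/15) = 4/15.
  So ∫_0^π u² dx = π/2 + π/2 + 4/15 = 4/15 + π.
  (u')² squared terms: (-1)²·∫cos(x)² dx = 1·π/2 = π/2;  (-4)²·∫sin(4x)² dx = 16·π/2 = 8*π.
  (u')² cross terms: 2·(-1)·(-4)·∫cos(x)·sin(4x) dx = 8·(8/15) = 64/15.
  So ∫_0^π (u')² dx = π/2 + 8*π + 64/15 = 64/15 + 17*π/2.
||u||_{H^1}^2 = (4/15 + π) + (64/15 + 17*π/2) = 68/15 + 19*π/2.


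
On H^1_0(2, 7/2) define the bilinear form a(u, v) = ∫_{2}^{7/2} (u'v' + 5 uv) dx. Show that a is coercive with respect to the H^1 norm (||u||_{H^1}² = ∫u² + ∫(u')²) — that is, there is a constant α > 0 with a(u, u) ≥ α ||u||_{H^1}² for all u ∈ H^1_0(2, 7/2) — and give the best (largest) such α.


α = 1

Coercivity of a(·,·) on H^1_0(2, 7/2) means a(u, u) ≥ α ||u||_{H^1}² for every u ∈ H^1_0.
The interval has length L = 3/2, and Poincaré/coercivity depend only on L. Here a(u, u) = ∫(u')² + (5)·∫u².
Here c = 5 ≥ 1, so a(u,u) = ∫(u')² + c∫u² ≥ ∫(u')² + ∫u² = ||u||_{H^1}², i.e. α = 1 works. No larger α is possible: a(u,u) ≥ α||u||_{H^1}² means (1−α)∫(u')² ≥ (α−c)∫u², and for the modes u_n = sin(nπ(x−x₀)/L) (x₀ the left endpoint) one has ∫u_n²/∫(u_n')² = (L/(nπ))² → 0, so a(u_n,u_n)/||u_n||_{H^1}² → 1. Hence the optimal constant is α = 1.
Therefore α = 1.


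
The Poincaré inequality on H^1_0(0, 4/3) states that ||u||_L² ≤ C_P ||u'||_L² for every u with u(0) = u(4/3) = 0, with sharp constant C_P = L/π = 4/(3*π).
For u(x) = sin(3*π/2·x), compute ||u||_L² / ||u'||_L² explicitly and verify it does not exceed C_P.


||u||_L² / ||u'||_L² = 2/(3*π) < C_P = 4/(3*π).

u(x) = sin(3*π/2·x), so u'(x) = 3*π*cos(3*π*x/2)/2.
Writing u(x) = A·sin(kπx/L) with A = 1 and k = 2, use ∫_0^L sin²(kπx/L) dx = L/2 and ∫_0^L cos²(kπx/L) dx = L/2.
u² = 1·sin²(3*π/2·x) and (u')² = 9*π^2/4·cos²(3*π/2·x), and each of sin², cos² integrates to L/2 = 2/3 over (0, 4/3).
∫_0^4/3 u² dx = 2/3, so ||u||_L² = sqrt(6)/3.
∫_0^4/3 (u')² dx = 3*π^2/2, so ||u'||_L² = sqrt(6)*π/2.
Ratio ||u||_L² / ||u'||_L² = 2/(3*π).
Sharp Poincaré constant on H^1_0(0, 4/3) is C_P = L/π = 4/(3*π), achieved by sin(3*π/4·x).
This is the k = 2 harmonic; the ratio L/(kπ) is strictly less than C_P = L/π, consistent with the sharp inequality ||u||_L² ≤ C_P ||u'||_L².


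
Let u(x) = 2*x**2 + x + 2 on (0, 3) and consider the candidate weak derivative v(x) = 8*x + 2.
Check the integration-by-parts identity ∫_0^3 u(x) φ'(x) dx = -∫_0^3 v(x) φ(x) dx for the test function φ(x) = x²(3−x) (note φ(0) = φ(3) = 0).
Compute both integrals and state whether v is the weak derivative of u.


LHS = -1107/20, RHS = -1107/10. No, v is not the weak derivative of u.

u(x) = 2*x**2 + x + 2, classical derivative u'(x) = 4*x + 1.
φ(x) = x²(3−x), so φ'(x) = 3*x*(2 - x).
Note φ(0) = φ(3) = 0, so the boundary term u·φ vanishes.
LHS = ∫_0^3 u(x) φ'(x) dx = ∫_0^3 (-6*x^4 + 9*x^3 + 12*x) dx. Term by term:
  ∫_0^3 -6*x^4 dx = -1458/5;  ∫_0^3 9*x^3 dx = 729/4;  ∫_0^3 12*x dx = 54.
Sum: -1458/5 + 729/4 + 54 = -1107/20.
So LHS = -1107/20.
∫_0^3 v(x) φ(x) dx = ∫_0^3 (-8*x^4 + 22*x^3 + 6*x^2) dx. Term by term:
  ∫_0^3 -8*x^4 dx = -1944/5;  ∫_0^3 22*x^3 dx = 891/2;  ∫_0^3 6*x^2 dx = 54.
Sum: -1944/5 + 891/2 + 54 = 1107/10.
So RHS = -∫_0^3 v(x) φ(x) dx = -1107/10.
LHS − RHS = 1107/20 ≠ 0, so the identity fails.
(For a valid weak derivative the identity must hold for EVERY test function, in particular this one. The failure shows v is NOT the weak derivative of u.)
Correct weak derivative would be u'(x) = 4*x + 1.


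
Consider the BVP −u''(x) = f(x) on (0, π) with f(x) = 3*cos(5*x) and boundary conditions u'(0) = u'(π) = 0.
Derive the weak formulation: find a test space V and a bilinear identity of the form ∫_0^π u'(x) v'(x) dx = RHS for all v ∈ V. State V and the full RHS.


V = H^1(0, π) (no boundary constraint on v; u is determined up to an additive constant); weak form: ∫_0^π u'v' dx = ∫_0^π (3*cos(5*x)) v dx for all v ∈ V.

Multiply both sides by a test function v and integrate from 0 to π:
  ∫_0^π −u''(x) v(x) dx = ∫_0^π f(x) v(x) dx.
Integrate the LHS by parts once:
  ∫_0^π −u'' v dx = −[u'(x) v(x)]_0^π + ∫_0^π u'(x) v'(x) dx.
Thus ∫_0^π u'(x) v'(x) dx = ∫_0^π f(x) v(x) dx + [u'(x) v(x)]_0^π.
Choose V so that boundary terms are either known or forced to vanish.
u has homogeneous Neumann: u'(0) = u'(π) = 0. So [u' v]_0^π = 0·v(π) − 0·v(0) = 0 for any v; take V = H^1(0, π).
Weak formulation: find u (satisfying any essential BC) such that ∫_0^π u'(x) v'(x) dx = ∫_0^π f v dx for all v ∈ V (homogeneous Neumann, so boundary terms vanish).
Substituting f(x) = 3*cos(5*x), the right-hand side is ∫_0^π (3*cos(5*x)) v dx.
Compatibility check (pure Neumann): taking v ≡ 1 ∈ V gives 0 = ∫_0^π f dx + (0) − (0), i.e. ∫_0^π f dx must equal u'(0) − u'(π) = 0. Indeed ∫_0^π (3*cos(5*x)) dx = 0, so the data are compatible. The solution is then unique only up to an additive constant (fix it e.g. by requiring ∫_0^π u dx = 0).


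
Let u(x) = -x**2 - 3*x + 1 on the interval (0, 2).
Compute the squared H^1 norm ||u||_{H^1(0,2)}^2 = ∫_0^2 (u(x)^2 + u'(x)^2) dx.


||u||_{H^1}^2 = 1376/15

The H^1 norm (squared) on an interval (0, L) is
  ||u||_{H^1}^2 = ∫_0^L u(x)^2 dx + ∫_0^L u'(x)^2 dx.
Compute u'(x) = -2*x - 3.
Then u(x)^2 = x**4 + 6*x**3 + 7*x**2 - 6*x + 1 and u'(x)^2 = 4*x**2 + 12*x + 9.
Integrate each monomial from 0 to 2 using ∫_0^2 c·x^n dx = c·2^(n+1)/(n+1):
  ∫_0^2 u(x)^2 dx = ∫_0^2 (x^4 + 6*x^3 + 7*x^2 - 6*x + 1) dx. Term by term:
    ∫_0^2 x^4 dx = 32/5;  ∫_0^2 6*x^3 dx = 24;  ∫_0^2 7*x^2 dx = 56/3;
    ∫_0^2 -6*x dx = -12;  ∫_0^2 1 dx = 2.
  Sum: 32/5 + 24 + 56/3 − 12 + 2 = 586/15.
  ∫_0^2 u'(x)^2 dx = ∫_0^2 (4*x^2 + 12*x + 9) dx. Term by term:
    ∫_0^2 4*x^2 dx = 32/3;  ∫_0^2 12*x dx = 24;  ∫_0^2 9 dx = 18.
  Sum: 32/3 + 24 + 18 = 158/3.
Adding: ||u||_{H^1}^2 = 586/15 + 158/3 = 1376/15.


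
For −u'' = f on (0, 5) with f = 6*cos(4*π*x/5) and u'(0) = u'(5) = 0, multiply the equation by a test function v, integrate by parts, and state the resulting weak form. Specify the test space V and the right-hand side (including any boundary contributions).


V = H^1(0, 5) (no boundary constraint on v; u is determined up to an additive constant); weak form: ∫_0^5 u'v' dx = ∫_0^5 (6*cos(4*π*x/5)) v dx for all v ∈ V.

Multiply both sides by a test function v and integrate from 0 to 5:
  ∫_0^5 −u''(x) v(x) dx = ∫_0^5 f(x) v(x) dx.
Integrate the LHS by parts once:
  ∫_0^5 −u'' v dx = −[u'(x) v(x)]_0^5 + ∫_0^5 u'(x) v'(x) dx.
Thus ∫_0^5 u'(x) v'(x) dx = ∫_0^5 f(x) v(x) dx + [u'(x) v(x)]_0^5.
Choose V so that boundary terms are either known or forced to vanish.
u has homogeneous Neumann: u'(0) = u'(5) = 0. So [u' v]_0^5 = 0·v(5) − 0·v(0) = 0 for any v; take V = H^1(0, 5).
Weak formulation: find u (satisfying any essential BC) such that ∫_0^5 u'(x) v'(x) dx = ∫_0^5 f v dx for all v ∈ V (homogeneous Neumann, so boundary terms vanish).
Substituting f(x) = 6*cos(4*π*x/5), the right-hand side is ∫_0^5 (6*cos(4*π*x/5)) v dx.
Compatibility check (pure Neumann): taking v ≡ 1 ∈ V gives 0 = ∫_0^5 f dx + (0) − (0), i.e. ∫_0^5 f dx must equal u'(0) − u'(5) = 0. Indeed ∫_0^5 (6*cos(4*π*x/5)) dx = 0, so the data are compatible. The solution is then unique only up to an additive constant (fix it e.g. by requiring ∫_0^5 u dx = 0).


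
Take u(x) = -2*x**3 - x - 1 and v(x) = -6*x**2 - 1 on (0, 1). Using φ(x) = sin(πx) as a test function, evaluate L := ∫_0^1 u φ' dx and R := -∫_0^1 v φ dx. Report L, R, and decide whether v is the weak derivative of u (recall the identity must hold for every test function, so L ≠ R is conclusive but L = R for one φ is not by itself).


LHS = -24/π^3 + 8/π, RHS = -24/π^3 + 8/π. Yes, v = u' weakly.

u(x) = -2*x**3 - x - 1, classical derivative u'(x) = -6*x**2 - 1.
φ(x) = sin(πx), so φ'(x) = π*cos(π*x).
Note φ(0) = φ(1) = 0, so the boundary term u·φ vanishes.
LHS = ∫_0^1 u(x) φ'(x) dx = ∫_0^1 (-2*π*x^3*cos(π*x) - π*x*cos(π*x) - π*cos(π*x)) dx. Term by term:
  ∫_0^1 -π*cos(π*x) dx = 0;  ∫_0^1 -π*x*cos(π*x) dx = 2/π;  ∫_0^1 -2*π*x^3*cos(π*x) dx = -24/π^3 + 6/π.
Sum: 0 + 2/π + -24/π^3 + 6/π = -24/π^3 + 8/π.
So LHS = -24/π^3 + 8/π.
∫_0^1 v(x) φ(x) dx = ∫_0^1 (-6*x^2*sin(π*x) - sin(π*x)) dx. Term by term:
  ∫_0^1 -sin(π*x) dx = -2/π;  ∫_0^1 -6*x^2*sin(π*x) dx = -6/π + 24/π^3.
Sum: -2/π + -6/π + 24/π^3 = -8/π + 24/π^3.
So RHS = -∫_0^1 v(x) φ(x) dx = -24/π^3 + 8/π.
LHS = RHS, so the identity holds for this test φ.
Moreover u is smooth here and v(x) = u'(x) = -6*x**2 - 1 pointwise, so the identity holds for every test function. Hence v is the weak derivative of u.


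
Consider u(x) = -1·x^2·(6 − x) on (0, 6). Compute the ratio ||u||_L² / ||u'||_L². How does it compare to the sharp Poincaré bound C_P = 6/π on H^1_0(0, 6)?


||u||_L² / ||u'||_L² = 3*sqrt(14)/7 < C_P = 6/π.

u(x) = -1·x^2·(6 − x), so u'(x) = 3*x*(x - 4).
u(x) = -1·x^2·(6 − x) vanishes at x = 0 and x = 6, so u ∈ H^1_0(0, 6). Differentiate via the product rule and integrate the resulting polynomials term by term.
  ∫_0^6 u² dx = ∫_0^6 (x^6 - 12*x^5 + 36*x^4) dx. Term by term:
    ∫_0^6 x^6 dx = 279936/7;  ∫_0^6 -12*x^5 dx = -93312;  ∫_0^6 36*x^4 dx = 279936/5.
  Sum: 279936/7 − 93312 + 279936/5 = 93312/35.
  ∫_0^6 (u')² dx = ∫_0^6 (9*x^4 - 72*x^3 + 144*x^2) dx. Term by term:
    ∫_0^6 9*x^4 dx = 69984/5;  ∫_0^6 -72*x^3 dx = -23328;  ∫_0^6 144*x^2 dx = 10368.
  Sum: 69984/5 − 23328 + 10368 = 5184/5.
∫_0^6 u² dx = 93312/35, so ||u||_L² = 216*sqrt(70)/35.
∫_0^6 (u')² dx = 5184/5, so ||u'||_L² = 72*sqrt(5)/5.
Ratio ||u||_L² / ||u'||_L² = 3*sqrt(14)/7.
Sharp Poincaré constant on H^1_0(0, 6) is C_P = L/π = 6/π, achieved by sin(π/6·x).
A polynomial bump cannot attain the sharp Poincaré constant (only the first sine eigenfunction does), so the ratio is strictly less than C_P, consistent with ||u||_L² ≤ C_P ||u'||_L².


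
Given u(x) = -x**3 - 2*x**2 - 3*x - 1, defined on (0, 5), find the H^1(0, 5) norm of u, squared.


||u||_{H^1}^2 = 584825/14

The H^1 norm (squared) on an interval (0, L) is
  ||u||_{H^1}^2 = ∫_0^L u(x)^2 dx + ∫_0^L u'(x)^2 dx.
Compute u'(x) = -3*x**2 - 4*x - 3.
Then u(x)^2 = x**6 + 4*x**5 + 10*x**4 + 14*x**3 + 13*x**2 + 6*x + 1 and u'(x)^2 = 9*x**4 + 24*x**3 + 34*x**2 + 24*x + 9.
Integrate each monomial from 0 to 5 using ∫_0^5 c·x^n dx = c·5^(n+1)/(n+1):
  ∫_0^5 u(x)^2 dx = ∫_0^5 (x^6 + 4*x^5 + 10*x^4 + 14*x^3 + 13*x^2 + 6*x + 1) dx. Term by term:
    ∫_0^5 x^6 dx = 78125/7;  ∫_0^5 4*x^5 dx = 31250/3;  ∫_0^5 10*x^4 dx = 6250;
    ∫_0^5 14*x^3 dx = 4375/2;  ∫_0^5 13*x^2 dx = 1625/3;  ∫_0^5 6*x dx = 75;
    ∫_0^5 1 dx = 5.
  Sum: 78125/7 + 31250/3 + 6250 + 4375/2 + 1625/3 + 75 + 5 = 1286735/42.
  ∫_0^5 u'(x)^2 dx = ∫_0^5 (9*x^4 + 24*x^3 + 34*x^2 + 24*x + 9) dx. Term by term:
    ∫_0^5 9*x^4 dx = 5625;  ∫_0^5 24*x^3 dx = 3750;  ∫_0^5 34*x^2 dx = 4250/3;
    ∫_0^5 24*x dx = 300;  ∫_0^5 9 dx = 45.
  Sum: 5625 + 3750 + 4250/3 + 300 + 45 = 33410/3.
Adding: ||u||_{H^1}^2 = 1286735/42 + 33410/3 = 584825/14.


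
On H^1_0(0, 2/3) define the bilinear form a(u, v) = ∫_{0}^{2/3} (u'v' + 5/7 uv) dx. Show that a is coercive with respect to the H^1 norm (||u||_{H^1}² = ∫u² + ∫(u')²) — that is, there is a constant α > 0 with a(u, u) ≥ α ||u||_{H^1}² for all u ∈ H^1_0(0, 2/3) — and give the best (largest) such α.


α = (20 + 63*π^2)/(7*(4 + 9*π^2))

Coercivity of a(·,·) on H^1_0(0, 2/3) means a(u, u) ≥ α ||u||_{H^1}² for every u ∈ H^1_0.
The interval has length L = 2/3, and Poincaré/coercivity depend only on L. Here a(u, u) = ∫(u')² + (5/7)·∫u².
Here 0 < c = 5/7 < 1. The condition a(u,u) ≥ α||u||_{H^1}² reads (1−α)∫(u')² ≥ (α−c)∫u². Any admissible α is ≤ 1 (rapidly oscillating u have ∫u²/∫(u')² → 0), and α = 1 would force 0 ≥ (1−c)∫u², impossible since c < 1; so 1−α > 0. By the sharp Poincaré inequality on H^1_0 of an interval of length L, ∫(u')² ≥ (π/L)²∫u² with equality for the first sine mode sin(π(x−x₀)/L) (x₀ the left endpoint), so the inequality holds for all u iff (1−α)(π/L)² ≥ α − c, i.e. α ≤ ((π/L)² + c)/((π/L)² + 1) = (1 + c(L/π)²)/(1 + (L/π)²). With (π/L)² = 9*π^2/4 and c = 5/7, the largest admissible constant is α = ((π/L)² + c)/((π/L)² + 1).
Simplifying, α = (20 + 63*π^2)/(7*(4 + 9*π^2)).


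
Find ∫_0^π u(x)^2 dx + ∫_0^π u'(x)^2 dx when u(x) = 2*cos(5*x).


||u||_{H^1(0,π)}^2 = 52*π

u'(x) = -10*sin(5*x).
Expand u² and (u')² and integrate term by term on (0, π), using: for integers n ≥ 1, ∫_0^π sin²(nx) dx = ∫_0^π cos²(nx) dx = π/2; for n ≠ n', ∫_0^π sin(nx)sin(n'x) dx = ∫_0^π cos(nx)cos(n'x) dx = 0; and by product-to-sum, ∫_0^π sin(nx)cos(n'x) dx = ½∫_0^π [sin((n+n')x) + sin((n−n')x)] dx, which is 0 when n+n' is even and 2n/(n²−n'²) when n+n' is odd (it need not vanish on (0, π)).
  u² squared terms: (2)²·∫cos(5x)² dx = 4·π/2 = 2*π.
  So ∫_0^π u² dx = 2*π.
  (u')² squared terms: (-10)²·∫sin(5x)² dx = 100·π/2 = 50*π.
  So ∫_0^π (u')² dx = 50*π.
||u||_{H^1}^2 = (2*π) + (50*π) = 52*π.


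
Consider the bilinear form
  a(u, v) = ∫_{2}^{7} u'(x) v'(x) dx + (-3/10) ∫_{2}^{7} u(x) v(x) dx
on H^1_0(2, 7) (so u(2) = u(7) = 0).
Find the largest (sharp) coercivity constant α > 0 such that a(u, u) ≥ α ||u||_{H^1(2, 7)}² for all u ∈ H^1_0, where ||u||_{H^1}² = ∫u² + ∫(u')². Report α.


α = (-15/2 + π^2)/(π^2 + 25)

Coercivity of a(·,·) on H^1_0(2, 7) means a(u, u) ≥ α ||u||_{H^1}² for every u ∈ H^1_0.
The interval has length L = 5, and Poincaré/coercivity depend only on L. Here a(u, u) = ∫(u')² + (-3/10)·∫u².
Here c = -3/10 < 0 with |c| < (π/L)² = π^2/25, so coercivity still holds. The condition a(u,u) ≥ α||u||_{H^1}² reads (1−α)∫(u')² ≥ (α−c)∫u². Any admissible α is ≤ 1 (rapidly oscillating u have ∫u²/∫(u')² → 0), and α = 1 would force 0 ≥ (1−c)∫u², impossible since c < 1; so 1−α > 0. By the sharp Poincaré inequality on H^1_0 of an interval of length L, ∫(u')² ≥ (π/L)²∫u² with equality for the first sine mode sin(π(x−x₀)/L) (x₀ the left endpoint), so the inequality holds for all u iff (1−α)(π/L)² ≥ α − c, i.e. α ≤ ((π/L)² + c)/((π/L)² + 1) = (1 + c(L/π)²)/(1 + (L/π)²). (Direct route, valid since c ≤ 0: Poincaré gives c∫u² ≥ c(L/π)²∫(u')², so a(u,u) ≥ (1 + c(L/π)²)∫(u')², while ||u||_{H^1}² ≤ (1 + (L/π)²)∫(u')²; dividing yields the same α.) With (π/L)² = π^2/25 and c = -3/10, the largest admissible constant is α = ((π/L)² + c)/((π/L)² + 1).
Simplifying, α = (-15/2 + π^2)/(π^2 + 25).


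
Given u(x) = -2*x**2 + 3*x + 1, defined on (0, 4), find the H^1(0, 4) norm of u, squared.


||u||_{H^1}^2 = 1976/5

The H^1 norm (squared) on an interval (0, L) is
  ||u||_{H^1}^2 = ∫_0^L u(x)^2 dx + ∫_0^L u'(x)^2 dx.
Compute u'(x) = 3 - 4*x.
Then u(x)^2 = 4*x**4 - 12*x**3 + 5*x**2 + 6*x + 1 and u'(x)^2 = 16*x**2 - 24*x + 9.
Integrate each monomial from 0 to 4 using ∫_0^4 c·x^n dx = c·4^(n+1)/(n+1):
  ∫_0^4 u(x)^2 dx = ∫_0^4 (4*x^4 - 12*x^3 + 5*x^2 + 6*x + 1) dx. Term by term:
    ∫_0^4 4*x^4 dx = 4096/5;  ∫_0^4 -12*x^3 dx = -768;  ∫_0^4 5*x^2 dx = 320/3;
    ∫_0^4 6*x dx = 48;  ∫_0^4 1 dx = 4.
  Sum: 4096/5 − 768 + 320/3 + 48 + 4 = 3148/15.
  ∫_0^4 u'(x)^2 dx = ∫_0^4 (16*x^2 - 24*x + 9) dx. Term by term:
    ∫_0^4 16*x^2 dx = 1024/3;  ∫_0^4 -24*x dx = -192;  ∫_0^4 9 dx = 36.
  Sum: 1024/3 − 192 + 36 = 556/3.
Adding: ||u||_{H^1}^2 = 3148/15 + 556/3 = 1976/5.


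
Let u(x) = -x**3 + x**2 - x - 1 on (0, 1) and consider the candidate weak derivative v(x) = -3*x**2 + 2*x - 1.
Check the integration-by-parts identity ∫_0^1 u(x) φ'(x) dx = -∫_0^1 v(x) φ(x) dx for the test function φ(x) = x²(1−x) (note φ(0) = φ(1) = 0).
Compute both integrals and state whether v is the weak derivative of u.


LHS = 1/12, RHS = 1/12. Yes, v = u' weakly.

u(x) = -x**3 + x**2 - x - 1, classical derivative u'(x) = -3*x**2 + 2*x - 1.
φ(x) = x²(1−x), so φ'(x) = x*(2 - 3*x).
Note φ(0) = φ(1) = 0, so the boundary term u·φ vanishes.
LHS = ∫_0^1 u(x) φ'(x) dx = ∫_0^1 (3*x^5 - 5*x^4 + 5*x^3 + x^2 - 2*x) dx. Term by term:
  ∫_0^1 3*x^5 dx = 1/2;  ∫_0^1 -5*x^4 dx = -1;  ∫_0^1 5*x^3 dx = 5/4;
  ∫_0^1 x^2 dx = 1/3;  ∫_0^1 -2*x dx = -1.
Sum: 1/2 − 1 + 5/4 + 1/3 − 1 = 1/12.
So LHS = 1/12.
∫_0^1 v(x) φ(x) dx = ∫_0^1 (3*x^5 - 5*x^4 + 3*x^3 - x^2) dx. Term by term:
  ∫_0^1 3*x^5 dx = 1/2;  ∫_0^1 -5*x^4 dx = -1;  ∫_0^1 3*x^3 dx = 3/4;
  ∫_0^1 -x^2 dx = -1/3.
Sum: 1/2 − 1 + 3/4 − 1/3 = -1/12.
So RHS = -∫_0^1 v(x) φ(x) dx = 1/12.
LHS = RHS, so the identity holds for this test φ.
Moreover u is smooth here and v(x) = u'(x) = -3*x**2 + 2*x - 1 pointwise, so the identity holds for every test function. Hence v is the weak derivative of u.


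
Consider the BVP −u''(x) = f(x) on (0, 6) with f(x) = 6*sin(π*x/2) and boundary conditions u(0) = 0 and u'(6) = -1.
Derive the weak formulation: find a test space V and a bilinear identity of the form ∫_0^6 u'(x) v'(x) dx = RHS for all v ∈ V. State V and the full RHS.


V = {v ∈ H^1(0, 6) : v(0) = 0} (test functions vanish at x = 0 where u is specified); weak form: ∫_0^6 u'v' dx = ∫_0^6 (6*sin(π*x/2)) v dx − v(6) for all v ∈ V.

Multiply both sides by a test function v and integrate from 0 to 6:
  ∫_0^6 −u''(x) v(x) dx = ∫_0^6 f(x) v(x) dx.
Integrate the LHS by parts once:
  ∫_0^6 −u'' v dx = −[u'(x) v(x)]_0^6 + ∫_0^6 u'(x) v'(x) dx.
Thus ∫_0^6 u'(x) v'(x) dx = ∫_0^6 f(x) v(x) dx + [u'(x) v(x)]_0^6.
Choose V so that boundary terms are either known or forced to vanish.
Mixed BC: u(0) = 0 (Dirichlet) and u'(6) = -1 (Neumann). Define V = {v ∈ H^1(0, 6) : v(0) = 0}. Then [u' v]_0^6 = u'(6)·v(6) − u'(0)·0 = − v(6).
Weak formulation: find u (satisfying any essential BC) such that ∫_0^6 u'(x) v'(x) dx = ∫_0^6 f v dx − v(6) for all v ∈ V (Dirichlet at 0 absorbed into V; Neumann datum at x = 6 contributes the boundary term).
Substituting f(x) = 6*sin(π*x/2), the right-hand side is ∫_0^6 (6*sin(π*x/2)) v dx − v(6).


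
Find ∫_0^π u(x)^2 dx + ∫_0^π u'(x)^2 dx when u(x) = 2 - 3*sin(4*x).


||u||_{H^1(0,π)}^2 = 161*π/2

u'(x) = -12*cos(4*x).
Expand u² and (u')² and integrate term by term on (0, π), using: for integers n ≥ 1, ∫_0^π sin²(nx) dx = ∫_0^π cos²(nx) dx = π/2; for n ≠ n', ∫_0^π sin(nx)sin(n'x) dx = ∫_0^π cos(nx)cos(n'x) dx = 0; and by product-to-sum, ∫_0^π sin(nx)cos(n'x) dx = ½∫_0^π [sin((n+n')x) + sin((n−n')x)] dx, which is 0 when n+n' is even and 2n/(n²−n'²) when n+n' is odd (it need not vanish on (0, π)). For the constant mode: ∫_0^π 1 dx = π, ∫_0^π cos(nx) dx = 0, ∫_0^π sin(nx) dx = (1−(−1)^n)/n.
  u² squared terms: (2)²·∫1 dx = 4·π = 4*π;  (-3)²·∫sin(4x)² dx = 9·π/2 = 9*π/2.
  u² cross terms: 2·(2)·(-3)·∫1·sin(4x) dx = -12·(0) = 0.
  So ∫_0^π u² dx = 4*π + 9*π/2 + 0 = 17*π/2.
  (u')² squared terms: (-12)²·∫cos(4x)² dx = 144·π/2 = 72*π.
  So ∫_0^π (u')² dx = 72*π.
||u||_{H^1}^2 = (17*π/2) + (72*π) = 161*π/2.


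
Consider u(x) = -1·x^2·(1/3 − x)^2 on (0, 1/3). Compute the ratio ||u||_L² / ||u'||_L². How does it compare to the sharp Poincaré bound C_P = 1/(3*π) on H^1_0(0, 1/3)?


||u||_L² / ||u'||_L² = sqrt(3)/18 < C_P = 1/(3*π).

u(x) = -1·x^2·(1/3 − x)^2, so u'(x) = 2*x*(-18*x^2 + 9*x - 1)/9.
u(x) = -1·x^2·(1/3 − x)^2 vanishes at x = 0 and x = 1/3, so u ∈ H^1_0(0, 1/3). Differentiate via the product rule and integrate the resulting polynomials term by term.
  ∫_0^1/3 u² dx = ∫_0^1/3 (x^8 - 4*x^7/3 + 2*x^6/3 - 4*x^5/27 + x^4/81) dx. Term by term:
    ∫_0^1/3 x^8 dx = 1/177147;  ∫_0^1/3 -4*x^7/3 dx = -1/39366;  ∫_0^1/3 2*x^6/3 dx = 2/45927;
    ∫_0^1/3 -4*x^5/27 dx = -2/59049;  ∫_0^1/3 x^4/81 dx = 1/98415.
  Sum: 1/177147 − 1/39366 + 2/45927 − 2/59049 + 1/98415 = 1/12400290.
  ∫_0^1/3 (u')² dx = ∫_0^1/3 (16*x^6 - 16*x^5 + 52*x^4/9 - 8*x^3/9 + 4*x^2/81) dx. Term by term:
    ∫_0^1/3 16*x^6 dx = 16/15309;  ∫_0^1/3 -16*x^5 dx = -8/2187;  ∫_0^1/3 52*x^4/9 dx = 52/10935;
    ∫_0^1/3 -8*x^3/9 dx = -2/729;  ∫_0^1/3 4*x^2/81 dx = 4/6561.
  Sum: 16/15309 − 8/2187 + 52/10935 − 2/729 + 4/6561 = 2/229635.
∫_0^1/3 u² dx = 1/12400290, so ||u||_L² = sqrt(210)/51030.
∫_0^1/3 (u')² dx = 2/229635, so ||u'||_L² = sqrt(70)/2835.
Ratio ||u||_L² / ||u'||_L² = sqrt(3)/18.
Sharp Poincaré constant on H^1_0(0, 1/3) is C_P = L/π = 1/(3*π), achieved by sin(3*π·x).
A polynomial bump cannot attain the sharp Poincaré constant (only the first sine eigenfunction does), so the ratio is strictly less than C_P, consistent with ||u||_L² ≤ C_P ||u'||_L².
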